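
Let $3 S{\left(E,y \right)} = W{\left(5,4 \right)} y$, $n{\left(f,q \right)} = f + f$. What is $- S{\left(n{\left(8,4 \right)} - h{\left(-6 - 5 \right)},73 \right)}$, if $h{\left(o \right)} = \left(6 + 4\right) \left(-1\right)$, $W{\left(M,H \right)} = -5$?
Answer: $\frac{365}{3} \approx 121.67$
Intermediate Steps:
$n{\left(f,q \right)} = 2 f$
$h{\left(o \right)} = -10$ ($h{\left(o \right)} = 10 \left(-1\right) = -10$)
$S{\left(E,y \right)} = - \frac{5 y}{3}$ ($S{\left(E,y \right)} = \frac{\left(-5\right) y}{3} = - \frac{5 y}{3}$)
$- S{\left(n{\left(8,4 \right)} - h{\left(-6 - 5 \right)},73 \right)} = - \frac{\left(-5\right) 73}{3} = \left(-1\right) \left(- \frac{365}{3}\right) = \frac{365}{3}$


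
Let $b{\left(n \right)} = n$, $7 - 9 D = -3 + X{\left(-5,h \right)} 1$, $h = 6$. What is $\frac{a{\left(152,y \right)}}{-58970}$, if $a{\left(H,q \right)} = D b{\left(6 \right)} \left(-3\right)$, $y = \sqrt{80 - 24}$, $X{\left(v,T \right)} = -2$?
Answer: $\frac{12}{29485} \approx 0.00040699$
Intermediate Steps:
$y = 2 \sqrt{14}$ ($y = \sqrt{56} = 2 \sqrt{14} \approx 7.4833$)
$D = \frac{4}{3}$ ($D = \frac{7}{9} - \frac{-3 - 2}{9} = \frac{7}{9} - - \frac{5}{9} = \frac{7}{9} + \frac{5}{9} = \frac{4}{3} \approx 1.3333$)
$a{\left(H,q \right)} = -24$ ($a{\left(H,q \right)} = \frac{4}{3} \cdot 6 \left(-3\right) = 8 \left(-3\right) = -24$)
$\frac{a{\left(152,y \right)}}{-58970} = - \frac{24}{-58970} = \left(-24\right) \left(- \frac{1}{58970}\right) = \frac{12}{29485}$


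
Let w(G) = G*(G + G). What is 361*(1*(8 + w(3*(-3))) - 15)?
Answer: 55955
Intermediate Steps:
w(G) = 2*G² (w(G) = G*(2*G) = 2*G²)
361*(1*(8 + w(3*(-3))) - 15) = 361*(1*(8 + 2*(3*(-3))²) - 15) = 361*(1*(8 + 2*(-9)²) - 15) = 361*(1*(8 + 2*81) - 15) = 361*(1*(8 + 162) - 15) = 361*(1*170 - 15) = 361*(170 - 15) = 361*155 = 55955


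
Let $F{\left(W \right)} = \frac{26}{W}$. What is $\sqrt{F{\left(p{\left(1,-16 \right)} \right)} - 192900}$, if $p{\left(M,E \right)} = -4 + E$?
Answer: $\frac{i \sqrt{19290130}}{10} \approx 439.21 i$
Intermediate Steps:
$\sqrt{F{\left(p{\left(1,-16 \right)} \right)} - 192900} = \sqrt{\frac{26}{-4 - 16} - 192900} = \sqrt{\frac{26}{-20} - 192900} = \sqrt{26 \left(- \frac{1}{20}\right) - 192900} = \sqrt{- \frac{13}{10} - 192900} = \sqrt{- \frac{1929013}{10}} = \frac{i \sqrt{19290130}}{10}$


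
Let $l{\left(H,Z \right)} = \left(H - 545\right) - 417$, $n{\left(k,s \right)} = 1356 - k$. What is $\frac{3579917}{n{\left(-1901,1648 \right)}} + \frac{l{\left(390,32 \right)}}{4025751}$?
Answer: $\frac{14411852579663}{13111871007} \approx 1099.1$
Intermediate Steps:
$l{\left(H,Z \right)} = -962 + H$ ($l{\left(H,Z \right)} = \left(-545 + H\right) - 417 = -962 + H$)
$\frac{3579917}{n{\left(-1901,1648 \right)}} + \frac{l{\left(390,32 \right)}}{4025751} = \frac{3579917}{1356 - -1901} + \frac{-962 + 390}{4025751} = \frac{3579917}{1356 + 1901} - \frac{572}{4025751} = \frac{3579917}{3257} - \frac{572}{4025751} = \frac{14411852579663}{13111871007}$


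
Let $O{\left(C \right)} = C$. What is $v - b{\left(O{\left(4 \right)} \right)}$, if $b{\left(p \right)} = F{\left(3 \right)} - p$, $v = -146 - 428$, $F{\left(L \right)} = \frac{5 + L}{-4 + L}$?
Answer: $-562$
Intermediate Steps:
$F{\left(L \right)} = \frac{5 + L}{-4 + L}$
$v = -574$ ($v = -146 - 428 = -574$)
$b{\left(p \right)} = -8 - p$ ($b{\left(p \right)} = \frac{5 + 3}{-4 + 3} - p = \frac{1}{-1} \cdot 8 - p = \left(-1\right) 8 - p = -8 - p$)
$v - b{\left(O{\left(4 \right)} \right)} = -574 - \left(-8 - 4\right) = -574 - -12 = -574 + 12 = -562$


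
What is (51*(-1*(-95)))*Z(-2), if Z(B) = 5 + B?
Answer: 14535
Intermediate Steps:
(51*(-1*(-95)))*Z(-2) = (51*(-1*(-95)))*(5 - 2) = (51*95)*3 = 4845*3 = 14535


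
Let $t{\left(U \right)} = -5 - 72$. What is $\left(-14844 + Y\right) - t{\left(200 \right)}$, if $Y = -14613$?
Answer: $-29380$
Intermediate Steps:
$t{\left(U \right)} = -77$ ($t{\left(U \right)} = -5 - 72 = -77$)
$\left(-14844 + Y\right) - t{\left(200 \right)} = \left(-14844 - 14613\right) - -77 = -29457 + 77 = -29380$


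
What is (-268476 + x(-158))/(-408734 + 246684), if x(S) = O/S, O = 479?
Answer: 42419687/25603900 ≈ 1.6568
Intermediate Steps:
x(S) = 479/S
(-268476 + x(-158))/(-408734 + 246684) = (-268476 + 479/(-158))/(-408734 + 246684) = (-268476 + 479*(-1/158))/(-162050) = (-268476 - 479/158)*(-1/162050) = -42419687/158*(-1/162050) = 42419687/25603900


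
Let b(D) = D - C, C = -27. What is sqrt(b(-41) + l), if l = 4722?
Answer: 2*sqrt(1177) ≈ 68.615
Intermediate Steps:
b(D) = 27 + D (b(D) = D - 1*(-27) = D + 27 = 27 + D)
sqrt(b(-41) + l) = sqrt((27 - 41) + 4722) = sqrt(-14 + 4722) = sqrt(4708) = 2*sqrt(1177)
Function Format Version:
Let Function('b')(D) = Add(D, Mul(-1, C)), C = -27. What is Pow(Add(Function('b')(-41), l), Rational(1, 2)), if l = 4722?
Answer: Mul(2, Pow(1177, Rational(1, 2))) ≈ 68.615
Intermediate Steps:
Function('b')(D) = Add(27, D) (Function('b')(D) = Add(D, Mul(-1, -27)) = Add(D, 27) = Add(27, D))
Pow(Add(Function('b')(-41), l), Rational(1, 2)) = Pow(Add(Add(27, -41), 4722), Rational(1, 2)) = Pow(Add(-14, 4722), Rational(1, 2)) = Pow(4708, Rational(1, 2)) = Mul(2, Pow(1177, Rational(1, 2)))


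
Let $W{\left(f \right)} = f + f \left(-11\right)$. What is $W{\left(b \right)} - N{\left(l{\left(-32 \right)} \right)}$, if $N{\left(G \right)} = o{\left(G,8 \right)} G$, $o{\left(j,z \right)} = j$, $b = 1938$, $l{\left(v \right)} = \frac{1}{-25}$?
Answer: $- \frac{12112501}{625} \approx -19380.0$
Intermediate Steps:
$l{\left(v \right)} = - \frac{1}{25}$
$N{\left(G \right)} = G^{2}$ ($N{\left(G \right)} = G G = G^{2}$)
$W{\left(f \right)} = - 10 f$ ($W{\left(f \right)} = f - 11 f = - 10 f$)
$W{\left(b \right)} - N{\left(l{\left(-32 \right)} \right)} = \left(-10\right) 1938 - \left(- \frac{1}{25}\right)^{2} = -19380 - \frac{1}{625} = - \frac{12112501}{625}$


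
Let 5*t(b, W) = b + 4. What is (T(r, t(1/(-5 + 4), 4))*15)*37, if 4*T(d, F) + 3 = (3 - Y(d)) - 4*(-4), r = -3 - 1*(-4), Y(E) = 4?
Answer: 1665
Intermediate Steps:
t(b, W) = ⅘ + b/5 (t(b, W) = (b + 4)/5 = (4 + b)/5 = ⅘ + b/5)
r = 1 (r = -3 + 4 = 1)
T(d, F) = 3 (T(d, F) = -¾ + ((3 - 1*4) - 4*(-4))/4 = -¾ + ((3 - 4) + 16)/4 = -¾ + (-1 + 16)/4 = -¾ + (¼)*15 = -¾ + 15/4 = 3)
(T(r, t(1/(-5 + 4), 4))*15)*37 = (3*15)*37 = 45*37 = 1665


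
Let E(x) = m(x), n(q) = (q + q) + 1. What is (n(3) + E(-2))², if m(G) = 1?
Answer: 64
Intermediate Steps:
n(q) = 1 + 2*q (n(q) = 2*q + 1 = 1 + 2*q)
E(x) = 1
(n(3) + E(-2))² = ((1 + 2*3) + 1)² = ((1 + 6) + 1)² = (7 + 1)² = 8² = 64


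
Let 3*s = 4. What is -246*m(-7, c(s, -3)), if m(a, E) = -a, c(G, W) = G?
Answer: -1722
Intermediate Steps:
s = 4/3 (s = (1/3)*4 = 4/3 ≈ 1.3333)
-246*m(-7, c(s, -3)) = -(-246)*(-7) = -246*7 = -1722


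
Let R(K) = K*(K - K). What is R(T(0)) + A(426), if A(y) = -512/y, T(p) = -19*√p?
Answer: -256/213 ≈ -1.2019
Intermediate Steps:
R(K) = 0 (R(K) = K*0 = 0)
R(T(0)) + A(426) = 0 - 512/426 = 0 - 512*1/426 = 0 - 256/213 = -256/213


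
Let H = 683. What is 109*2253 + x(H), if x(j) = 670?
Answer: 246247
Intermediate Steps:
109*2253 + x(H) = 109*2253 + 670 = 245577 + 670 = 246247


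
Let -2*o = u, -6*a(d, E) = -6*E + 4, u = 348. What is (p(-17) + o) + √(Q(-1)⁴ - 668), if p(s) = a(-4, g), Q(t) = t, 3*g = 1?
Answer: -523/3 + I*√667 ≈ -174.33 + 25.826*I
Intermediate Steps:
g = ⅓ (g = (⅓)*1 = ⅓ ≈ 0.33333)
a(d, E) = -⅔ + E (a(d, E) = -(-6*E + 4)/6 = -(4 - 6*E)/6 = -⅔ + E)
p(s) = -⅓ (p(s) = -⅔ + ⅓ = -⅓)
o = -174 (o = -½*348 = -174)
(p(-17) + o) + √(Q(-1)⁴ - 668) = (-⅓ - 174) + √((-1)⁴ - 668) = -523/3 + √(1 - 668) = -523/3 + √(-667) = -523/3 + I*√667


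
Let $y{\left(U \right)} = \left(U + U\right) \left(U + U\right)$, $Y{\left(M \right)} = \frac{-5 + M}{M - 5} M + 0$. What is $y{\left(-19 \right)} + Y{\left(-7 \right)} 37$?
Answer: $1185$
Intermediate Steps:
$Y{\left(M \right)} = M$ ($Y{\left(M \right)} = \frac{-5 + M}{-5 + M} M + 0 = 1 M + 0 = M + 0 = M$)
$y{\left(U \right)} = 4 U^{2}$ ($y{\left(U \right)} = 2 U 2 U = 4 U^{2}$)
$y{\left(-19 \right)} + Y{\left(-7 \right)} 37 = 4 \left(-19\right)^{2} - 259 = 4 \cdot 361 - 259 = 1444 - 259 = 1185$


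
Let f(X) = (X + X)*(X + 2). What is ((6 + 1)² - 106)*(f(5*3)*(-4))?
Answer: 116280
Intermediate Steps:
f(X) = 2*X*(2 + X) (f(X) = (2*X)*(2 + X) = 2*X*(2 + X))
((6 + 1)² - 106)*(f(5*3)*(-4)) = ((6 + 1)² - 106)*((2*(5*3)*(2 + 5*3))*(-4)) = (7² - 106)*((2*15*(2 + 15))*(-4)) = (49 - 106)*((2*15*17)*(-4)) = -29070*(-4) = -57*(-2040) = 116280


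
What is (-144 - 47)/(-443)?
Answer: 191/443 ≈ 0.43115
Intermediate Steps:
(-144 - 47)/(-443) = -1/443*(-191) = 191/443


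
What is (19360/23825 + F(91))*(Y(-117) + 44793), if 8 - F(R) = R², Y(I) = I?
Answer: -1760992685748/4765 ≈ -3.6957e+8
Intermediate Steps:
F(R) = 8 - R²
(19360/23825 + F(91))*(Y(-117) + 44793) = (19360/23825 + (8 - 1*91²))*(-117 + 44793) = (19360*(1/23825) + (8 - 1*8281))*44676 = (3872/4765 + (8 - 8281))*44676 = (3872/4765 - 8273)*44676 = -39416973/4765*44676 = -1760992685748/4765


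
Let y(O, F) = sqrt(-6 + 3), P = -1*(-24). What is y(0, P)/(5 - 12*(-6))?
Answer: I*sqrt(3)/77 ≈ 0.022494*I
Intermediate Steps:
P = 24
y(O, F) = I*sqrt(3) (y(O, F) = sqrt(-3) = I*sqrt(3))
y(0, P)/(5 - 12*(-6)) = (I*sqrt(3))/(5 - 12*(-6)) = (I*sqrt(3))/(5 + 72) = (I*sqrt(3))/77 = (I*sqrt(3))*(1/77) = I*sqrt(3)/77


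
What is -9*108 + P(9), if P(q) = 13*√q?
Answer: -933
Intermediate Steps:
-9*108 + P(9) = -9*108 + 13*√9 = -972 + 13*3 = -972 + 39 = -933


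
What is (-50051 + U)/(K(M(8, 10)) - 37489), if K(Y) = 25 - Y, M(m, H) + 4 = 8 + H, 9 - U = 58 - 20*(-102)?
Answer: 26070/18739 ≈ 1.3912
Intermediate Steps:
U = -2089 (U = 9 - (58 - 20*(-102)) = 9 - (58 + 2040) = 9 - 1*2098 = 9 - 2098 = -2089)
M(m, H) = 4 + H (M(m, H) = -4 + (8 + H) = 4 + H)
(-50051 + U)/(K(M(8, 10)) - 37489) = (-50051 - 2089)/((25 - (4 + 10)) - 37489) = -52140/((25 - 1*14) - 37489) = -52140/((25 - 14) - 37489) = -52140/(11 - 37489) = -52140/(-37478) = -52140*(-1/37478) = 26070/18739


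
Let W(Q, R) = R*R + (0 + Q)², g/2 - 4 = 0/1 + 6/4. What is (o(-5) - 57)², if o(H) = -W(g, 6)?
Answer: 45796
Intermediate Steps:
g = 11 (g = 8 + 2*(0/1 + 6/4) = 8 + 2*(0*1 + 6*(¼)) = 8 + 2*(0 + 3/2) = 8 + 2*(3/2) = 8 + 3 = 11)
W(Q, R) = Q² + R² (W(Q, R) = R² + Q² = Q² + R²)
o(H) = -157 (o(H) = -(11² + 6²) = -(121 + 36) = -1*157 = -157)
(o(-5) - 57)² = (-157 - 57)² = (-214)² = 45796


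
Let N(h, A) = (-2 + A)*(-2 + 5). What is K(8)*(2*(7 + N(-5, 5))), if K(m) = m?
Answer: 256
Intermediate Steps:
N(h, A) = -6 + 3*A (N(h, A) = (-2 + A)*3 = -6 + 3*A)
K(8)*(2*(7 + N(-5, 5))) = 8*(2*(7 + (-6 + 3*5))) = 8*(2*(7 + (-6 + 15))) = 8*(2*(7 + 9)) = 8*(2*16) = 8*32 = 256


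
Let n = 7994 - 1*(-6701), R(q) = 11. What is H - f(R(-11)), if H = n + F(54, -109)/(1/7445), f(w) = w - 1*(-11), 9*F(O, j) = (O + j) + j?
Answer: -1088923/9 ≈ -1.2099e+5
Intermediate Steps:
F(O, j) = O/9 + 2*j/9 (F(O, j) = ((O + j) + j)/9 = (O + 2*j)/9 = O/9 + 2*j/9)
f(w) = 11 + w (f(w) = w + 11 = 11 + w)
n = 14695 (n = 7994 + 6701 = 14695)
H = -1088725/9 (H = 14695 + ((⅑)*54 + (2/9)*(-109))/(1/7445) = 14695 + (6 - 218/9)/(1/7445) = 14695 - 164/9*7445 = 14695 - 1220980/9 = -1088725/9 ≈ -1.2097e+5)
H - f(R(-11)) = -1088725/9 - (11 + 11) = -1088725/9 - 1*22 = -1088725/9 - 22 = -1088923/9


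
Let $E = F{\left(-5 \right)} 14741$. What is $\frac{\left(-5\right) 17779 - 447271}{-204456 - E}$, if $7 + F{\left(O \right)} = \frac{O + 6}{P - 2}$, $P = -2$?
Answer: $\frac{2144664}{390335} \approx 5.4944$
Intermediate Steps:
$F{\left(O \right)} = - \frac{17}{2} - \frac{O}{4}$ ($F{\left(O \right)} = -7 + \frac{O + 6}{-2 - 2} = -7 + \frac{6 + O}{-4} = -7 + \left(6 + O\right) \left(- \frac{1}{4}\right) = -7 - \left(\frac{3}{2} + \frac{O}{4}\right) = - \frac{17}{2} - \frac{O}{4}$)
$E = - \frac{427489}{4}$ ($E = \left(- \frac{17}{2} - - \frac{5}{4}\right) 14741 = \left(- \frac{17}{2} + \frac{5}{4}\right) 14741 = \left(- \frac{29}{4}\right) 14741 = - \frac{427489}{4} \approx -1.0687 \cdot 10^{5}$)
$\frac{\left(-5\right) 17779 - 447271}{-204456 - E} = \frac{\left(-5\right) 17779 - 447271}{-204456 - - \frac{427489}{4}} = \frac{-88895 - 447271}{-204456 + \frac{427489}{4}} = - \frac{536166}{- \frac{390335}{4}} = \left(-536166\right) \left(- \frac{4}{390335}\right) = \frac{2144664}{390335}$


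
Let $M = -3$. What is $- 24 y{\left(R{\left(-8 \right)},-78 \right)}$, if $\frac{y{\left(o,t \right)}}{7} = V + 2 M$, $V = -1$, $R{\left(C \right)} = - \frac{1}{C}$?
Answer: $1176$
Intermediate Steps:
$y{\left(o,t \right)} = -49$ ($y{\left(o,t \right)} = 7 \left(-1 + 2 \left(-3\right)\right) = 7 \left(-1 - 6\right) = 7 \left(-7\right) = -49$)
$- 24 y{\left(R{\left(-8 \right)},-78 \right)} = \left(-24\right) \left(-49\right) = 1176$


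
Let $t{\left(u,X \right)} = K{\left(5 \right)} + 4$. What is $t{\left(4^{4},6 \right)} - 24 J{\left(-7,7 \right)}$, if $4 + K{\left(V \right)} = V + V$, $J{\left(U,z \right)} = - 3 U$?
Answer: $-494$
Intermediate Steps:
$K{\left(V \right)} = -4 + 2 V$ ($K{\left(V \right)} = -4 + \left(V + V\right) = -4 + 2 V$)
$t{\left(u,X \right)} = 10$ ($t{\left(u,X \right)} = \left(-4 + 2 \cdot 5\right) + 4 = \left(-4 + 10\right) + 4 = 6 + 4 = 10$)
$t{\left(4^{4},6 \right)} - 24 J{\left(-7,7 \right)} = 10 - 24 \left(\left(-3\right) \left(-7\right)\right) = 10 - 504 = -494$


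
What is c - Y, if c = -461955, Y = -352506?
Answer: -109449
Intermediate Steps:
c - Y = -461955 - 1*(-352506) = -461955 + 352506 = -109449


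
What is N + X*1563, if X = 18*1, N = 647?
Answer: 28781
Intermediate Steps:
X = 18
N + X*1563 = 647 + 18*1563 = 647 + 28134 = 28781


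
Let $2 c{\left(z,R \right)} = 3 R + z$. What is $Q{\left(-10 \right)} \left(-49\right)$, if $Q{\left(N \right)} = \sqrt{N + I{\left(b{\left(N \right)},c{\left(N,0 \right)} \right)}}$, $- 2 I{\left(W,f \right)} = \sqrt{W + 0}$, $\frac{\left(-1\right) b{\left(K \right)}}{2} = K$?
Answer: $- 49 i \sqrt{10 + \sqrt{5}} \approx - 171.4 i$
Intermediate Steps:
$c{\left(z,R \right)} = \frac{z}{2} + \frac{3 R}{2}$ ($c{\left(z,R \right)} = \frac{3 R + z}{2} = \frac{z + 3 R}{2} = \frac{z}{2} + \frac{3 R}{2}$)
$b{\left(K \right)} = - 2 K$
$I{\left(W,f \right)} = - \frac{\sqrt{W}}{2}$ ($I{\left(W,f \right)} = - \frac{\sqrt{W + 0}}{2} = - \frac{\sqrt{W}}{2}$)
$Q{\left(N \right)} = \sqrt{N - \frac{\sqrt{2} \sqrt{- N}}{2}}$ ($Q{\left(N \right)} = \sqrt{N - \frac{\sqrt{- 2 N}}{2}} = \sqrt{N - \frac{\sqrt{2} \sqrt{- N}}{2}}$)
$Q{\left(-10 \right)} \left(-49\right) = \frac{\sqrt{4 \left(-10\right) - 2 \sqrt{2} \sqrt{\left(-1\right) \left(-10\right)}}}{2} \left(-49\right) = \frac{\sqrt{-40 - 2 \sqrt{2} \sqrt{10}}}{2} \left(-49\right) = \frac{\sqrt{-40 - 4 \sqrt{5}}}{2} \left(-49\right) = - \frac{49 \sqrt{-40 - 4 \sqrt{5}}}{2}$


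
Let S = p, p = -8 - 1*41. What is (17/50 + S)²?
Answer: 5919489/2500 ≈ 2367.8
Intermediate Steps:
p = -49 (p = -8 - 41 = -49)
S = -49
(17/50 + S)² = (17/50 - 49)² = (-2433/50)² = 5919489/2500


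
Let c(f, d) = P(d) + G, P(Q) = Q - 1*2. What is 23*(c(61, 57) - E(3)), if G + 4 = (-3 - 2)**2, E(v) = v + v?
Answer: 1610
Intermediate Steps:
P(Q) = -2 + Q (P(Q) = Q - 2 = -2 + Q)
E(v) = 2*v
G = 21 (G = -4 + (-3 - 2)**2 = -4 + (-5)**2 = -4 + 25 = 21)
c(f, d) = 19 + d (c(f, d) = (-2 + d) + 21 = 19 + d)
23*(c(61, 57) - E(3)) = 23*((19 + 57) - 2*3) = 23*(76 - 1*6) = 23*(76 - 6) = 23*70 = 1610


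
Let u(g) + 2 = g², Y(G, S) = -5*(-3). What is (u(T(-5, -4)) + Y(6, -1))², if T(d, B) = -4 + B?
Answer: 5929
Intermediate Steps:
Y(G, S) = 15
u(g) = -2 + g²
(u(T(-5, -4)) + Y(6, -1))² = ((-2 + (-4 - 4)²) + 15)² = ((-2 + (-8)²) + 15)² = ((-2 + 64) + 15)² = (62 + 15)² = 77² = 5929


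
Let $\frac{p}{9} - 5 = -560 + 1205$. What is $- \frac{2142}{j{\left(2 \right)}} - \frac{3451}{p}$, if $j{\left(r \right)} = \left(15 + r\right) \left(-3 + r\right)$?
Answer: $\frac{733649}{5850} \approx 125.41$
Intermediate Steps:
$p = 5850$ ($p = 45 + 9 \left(-560 + 1205\right) = 45 + 9 \cdot 645 = 45 + 5805 = 5850$)
$j{\left(r \right)} = \left(-3 + r\right) \left(15 + r\right)$
$- \frac{2142}{j{\left(2 \right)}} - \frac{3451}{p} = - \frac{2142}{-45 + 2^{2} + 12 \cdot 2} - \frac{3451}{5850} = - \frac{2142}{-45 + 4 + 24} - \frac{3451}{5850} = - \frac{2142}{-17} - \frac{3451}{5850} = \left(-2142\right) \left(- \frac{1}{17}\right) - \frac{3451}{5850} = 126 - \frac{3451}{5850} = \frac{733649}{5850}$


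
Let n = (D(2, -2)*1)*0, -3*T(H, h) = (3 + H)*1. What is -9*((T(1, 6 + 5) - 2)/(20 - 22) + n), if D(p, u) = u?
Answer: -15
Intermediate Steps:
T(H, h) = -1 - H/3 (T(H, h) = -(3 + H)/3 = -1 - H/3)
n = 0 (n = -2*1*0 = -2*0 = 0)
-9*((T(1, 6 + 5) - 2)/(20 - 22) + n) = -9*(((-1 - ⅓*1) - 2)/(20 - 22) + 0) = -9*(((-1 - ⅓) - 2)/(-2) + 0) = -9*((-4/3 - 2)*(-½) + 0) = -9*(-10/3*(-½) + 0) = -9*(5/3 + 0) = -9*5/3 = -15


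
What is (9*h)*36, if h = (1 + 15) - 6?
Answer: 3240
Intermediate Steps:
h = 10 (h = 16 - 6 = 10)
(9*h)*36 = (9*10)*36 = 90*36 = 3240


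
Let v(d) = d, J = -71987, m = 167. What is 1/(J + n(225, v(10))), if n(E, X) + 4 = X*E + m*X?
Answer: -1/68071 ≈ -1.4691e-5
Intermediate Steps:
n(E, X) = -4 + 167*X + E*X (n(E, X) = -4 + (X*E + 167*X) = -4 + (E*X + 167*X) = -4 + (167*X + E*X) = -4 + 167*X + E*X)
1/(J + n(225, v(10))) = 1/(-71987 + (-4 + 167*10 + 225*10)) = 1/(-71987 + (-4 + 1670 + 2250)) = 1/(-71987 + 3916) = 1/(-68071) = -1/68071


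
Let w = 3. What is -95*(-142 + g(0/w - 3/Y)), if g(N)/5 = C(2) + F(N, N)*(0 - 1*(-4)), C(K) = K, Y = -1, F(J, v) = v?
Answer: 6840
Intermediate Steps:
g(N) = 10 + 20*N (g(N) = 5*(2 + N*(0 - 1*(-4))) = 5*(2 + N*(0 + 4)) = 5*(2 + N*4) = 5*(2 + 4*N) = 10 + 20*N)
-95*(-142 + g(0/w - 3/Y)) = -95*(-142 + (10 + 20*(0/3 - 3/(-1)))) = -95*(-142 + (10 + 20*(0*(⅓) - 3*(-1)))) = -95*(-142 + (10 + 20*(0 + 3))) = -95*(-142 + (10 + 20*3)) = -95*(-142 + (10 + 60)) = -95*(-142 + 70) = -95*(-72) = 6840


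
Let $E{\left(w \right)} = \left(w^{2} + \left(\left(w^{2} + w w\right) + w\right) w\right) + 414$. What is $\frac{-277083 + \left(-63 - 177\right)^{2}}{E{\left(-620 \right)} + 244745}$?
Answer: $\frac{73161}{158547347} \approx 0.00046145$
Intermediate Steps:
$E{\left(w \right)} = 414 + w^{2} + w \left(w + 2 w^{2}\right)$ ($E{\left(w \right)} = \left(w^{2} + \left(\left(w^{2} + w^{2}\right) + w\right) w\right) + 414 = \left(w^{2} + \left(2 w^{2} + w\right) w\right) + 414 = \left(w^{2} + \left(w + 2 w^{2}\right) w\right) + 414 = \left(w^{2} + w \left(w + 2 w^{2}\right)\right) + 414 = 414 + w^{2} + w \left(w + 2 w^{2}\right)$)
$\frac{-277083 + \left(-63 - 177\right)^{2}}{E{\left(-620 \right)} + 244745} = \frac{-277083 + \left(-63 - 177\right)^{2}}{\left(414 + 2 \left(-620\right)^{2} + 2 \left(-620\right)^{3}\right) + 244745} = \frac{-277083 + \left(-240\right)^{2}}{\left(414 + 2 \cdot 384400 + 2 \left(-238328000\right)\right) + 244745} = \frac{-277083 + 57600}{\left(414 + 768800 - 476656000\right) + 244745} = - \frac{219483}{-475886786 + 244745} = - \frac{219483}{-475642041} = \left(-219483\right) \left(- \frac{1}{475642041}\right) = \frac{73161}{158547347}$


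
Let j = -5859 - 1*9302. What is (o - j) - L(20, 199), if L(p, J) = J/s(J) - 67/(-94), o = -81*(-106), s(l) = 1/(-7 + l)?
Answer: -1359401/94 ≈ -14462.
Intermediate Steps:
j = -15161 (j = -5859 - 9302 = -15161)
o = 8586
L(p, J) = 67/94 + J*(-7 + J) (L(p, J) = J/(1/(-7 + J)) - 67/(-94) = J*(-7 + J) - 67*(-1/94) = J*(-7 + J) + 67/94 = 67/94 + J*(-7 + J))
(o - j) - L(20, 199) = (8586 - 1*(-15161)) - (67/94 + 199*(-7 + 199)) = (8586 + 15161) - (67/94 + 199*192) = 23747 - (67/94 + 38208) = 23747 - 1*3591619/94 = 23747 - 3591619/94 = -1359401/94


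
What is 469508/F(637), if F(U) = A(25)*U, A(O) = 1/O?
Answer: 902900/49 ≈ 18427.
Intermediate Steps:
A(O) = 1/O
F(U) = U/25
469508/F(637) = 469508/(((1/25)*637)) = 469508/(637/25) = 469508*(25/637) = 902900/49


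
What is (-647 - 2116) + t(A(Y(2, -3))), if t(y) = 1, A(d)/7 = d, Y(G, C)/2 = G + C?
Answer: -2762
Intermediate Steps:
Y(G, C) = 2*C + 2*G (Y(G, C) = 2*(G + C) = 2*(C + G) = 2*C + 2*G)
A(d) = 7*d
(-647 - 2116) + t(A(Y(2, -3))) = (-647 - 2116) + 1 = -2763 + 1 = -2762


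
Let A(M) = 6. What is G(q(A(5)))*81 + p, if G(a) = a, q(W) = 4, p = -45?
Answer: 279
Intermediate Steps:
G(q(A(5)))*81 + p = 4*81 - 45 = 324 - 45 = 279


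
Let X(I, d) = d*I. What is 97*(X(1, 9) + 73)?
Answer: 7954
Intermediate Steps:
X(I, d) = I*d
97*(X(1, 9) + 73) = 97*(1*9 + 73) = 97*(9 + 73) = 97*82 = 7954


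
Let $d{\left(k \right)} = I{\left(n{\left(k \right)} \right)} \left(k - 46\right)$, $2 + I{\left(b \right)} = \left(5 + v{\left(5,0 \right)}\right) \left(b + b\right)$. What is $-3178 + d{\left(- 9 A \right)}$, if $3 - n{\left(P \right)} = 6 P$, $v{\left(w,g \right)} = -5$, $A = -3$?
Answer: $-3140$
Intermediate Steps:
$n{\left(P \right)} = 3 - 6 P$
$I{\left(b \right)} = -2$ ($I{\left(b \right)} = -2 + \left(5 - 5\right) \left(b + b\right) = -2 + 0 \cdot 2 b = -2 + 0 = -2$)
$d{\left(k \right)} = 92 - 2 k$ ($d{\left(k \right)} = - 2 \left(k - 46\right) = - 2 \left(-46 + k\right) = 92 - 2 k$)
$-3178 + d{\left(- 9 A \right)} = -3178 + \left(92 - 2 \left(\left(-9\right) \left(-3\right)\right)\right) = -3178 + \left(92 - 54\right) = -3178 + 38 = -3140$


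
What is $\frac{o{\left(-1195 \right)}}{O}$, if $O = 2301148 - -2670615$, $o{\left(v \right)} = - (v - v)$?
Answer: $0$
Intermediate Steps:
$o{\left(v \right)} = 0$ ($o{\left(v \right)} = \left(-1\right) 0 = 0$)
$O = 4971763$ ($O = 2301148 + 2670615 = 4971763$)
$\frac{o{\left(-1195 \right)}}{O} = \frac{0}{4971763} = 0 \cdot \frac{1}{4971763} = 0$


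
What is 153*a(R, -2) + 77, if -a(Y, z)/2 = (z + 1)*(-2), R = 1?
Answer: -535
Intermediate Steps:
a(Y, z) = 4 + 4*z (a(Y, z) = -2*(z + 1)*(-2) = -2*(1 + z)*(-2) = -2*(-2 - 2*z) = 4 + 4*z)
153*a(R, -2) + 77 = 153*(4 + 4*(-2)) + 77 = 153*(4 - 8) + 77 = 153*(-4) + 77 = -612 + 77 = -535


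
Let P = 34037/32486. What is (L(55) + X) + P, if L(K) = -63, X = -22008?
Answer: -716964469/32486 ≈ -22070.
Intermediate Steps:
P = 34037/32486 (P = 34037*(1/32486) = 34037/32486 ≈ 1.0477)
(L(55) + X) + P = (-63 - 22008) + 34037/32486 = -22071 + 34037/32486 = -716964469/32486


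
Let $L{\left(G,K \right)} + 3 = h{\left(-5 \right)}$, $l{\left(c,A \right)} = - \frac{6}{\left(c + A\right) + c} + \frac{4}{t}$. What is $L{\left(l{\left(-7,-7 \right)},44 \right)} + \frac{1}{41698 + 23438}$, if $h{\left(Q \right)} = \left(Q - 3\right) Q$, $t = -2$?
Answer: $\frac{2410033}{65136} \approx 37.0$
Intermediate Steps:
$l{\left(c,A \right)} = -2 - \frac{6}{A + 2 c}$ ($l{\left(c,A \right)} = - \frac{6}{\left(c + A\right) + c} + \frac{4}{-2} = - \frac{6}{\left(A + c\right) + c} + 4 \left(- \frac{1}{2}\right) = - \frac{6}{A + 2 c} - 2 = -2 - \frac{6}{A + 2 c}$)
$h{\left(Q \right)} = Q \left(-3 + Q\right)$ ($h{\left(Q \right)} = \left(-3 + Q\right) Q = Q \left(-3 + Q\right)$)
$L{\left(G,K \right)} = 37$ ($L{\left(G,K \right)} = -3 - 5 \left(-3 - 5\right) = -3 - -40 = -3 + 40 = 37$)
$L{\left(l{\left(-7,-7 \right)},44 \right)} + \frac{1}{41698 + 23438} = 37 + \frac{1}{41698 + 23438} = 37 + \frac{1}{65136} = \frac{2410033}{65136}$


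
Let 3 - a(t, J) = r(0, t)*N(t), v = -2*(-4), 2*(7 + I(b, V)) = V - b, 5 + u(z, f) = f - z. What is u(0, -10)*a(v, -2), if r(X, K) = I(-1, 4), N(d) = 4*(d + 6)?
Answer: -3825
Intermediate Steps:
u(z, f) = -5 + f - z (u(z, f) = -5 + (f - z) = -5 + f - z)
N(d) = 24 + 4*d (N(d) = 4*(6 + d) = 24 + 4*d)
I(b, V) = -7 + V/2 - b/2 (I(b, V) = -7 + (V - b)/2 = -7 + (V/2 - b/2) = -7 + V/2 - b/2)
v = 8
r(X, K) = -9/2 (r(X, K) = -7 + (½)*4 - ½*(-1) = -7 + 2 + ½ = -9/2)
a(t, J) = 111 + 18*t (a(t, J) = 3 - (-9)*(24 + 4*t)/2 = 3 - (-108 - 18*t) = 3 + (108 + 18*t) = 111 + 18*t)
u(0, -10)*a(v, -2) = (-5 - 10 - 1*0)*(111 + 18*8) = (-5 - 10 + 0)*(111 + 144) = -15*255 = -3825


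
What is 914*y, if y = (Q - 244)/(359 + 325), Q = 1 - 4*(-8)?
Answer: -96427/342 ≈ -281.95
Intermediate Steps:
Q = 33 (Q = 1 + 32 = 33)
y = -211/684 (y = (33 - 244)/(359 + 325) = -211/684 ≈ -0.30848)
914*y = 914*(-211/684) = -96427/342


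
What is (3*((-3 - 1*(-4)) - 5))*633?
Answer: -7596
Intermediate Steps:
(3*((-3 - 1*(-4)) - 5))*633 = (3*((-3 + 4) - 5))*633 = (3*(1 - 5))*633 = (3*(-4))*633 = -12*633 = -7596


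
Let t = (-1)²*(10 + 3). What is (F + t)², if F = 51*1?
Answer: 4096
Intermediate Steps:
t = 13 (t = 1*13 = 13)
F = 51
(F + t)² = (51 + 13)² = 64² = 4096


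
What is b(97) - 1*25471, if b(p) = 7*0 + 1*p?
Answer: -25374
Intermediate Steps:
b(p) = p (b(p) = 0 + p = p)
b(97) - 1*25471 = 97 - 1*25471 = 97 - 25471 = -25374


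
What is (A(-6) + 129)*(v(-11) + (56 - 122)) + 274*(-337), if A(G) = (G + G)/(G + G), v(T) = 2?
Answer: -100658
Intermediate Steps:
A(G) = 1 (A(G) = (2*G)/((2*G)) = (2*G)*(1/(2*G)) = 1)
(A(-6) + 129)*(v(-11) + (56 - 122)) + 274*(-337) = (1 + 129)*(2 + (56 - 122)) + 274*(-337) = 130*(2 - 66) - 92338 = 130*(-64) - 92338 = -8320 - 92338 = -100658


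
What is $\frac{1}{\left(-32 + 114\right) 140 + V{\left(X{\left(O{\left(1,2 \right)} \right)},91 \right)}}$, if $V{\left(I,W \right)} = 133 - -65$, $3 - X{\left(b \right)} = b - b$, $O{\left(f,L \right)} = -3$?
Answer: $\frac{1}{11678} \approx 8.5631 \cdot 10^{-5}$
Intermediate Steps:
$X{\left(b \right)} = 3$ ($X{\left(b \right)} = 3 - \left(b - b\right) = 3 - 0 = 3 + 0 = 3$)
$V{\left(I,W \right)} = 198$ ($V{\left(I,W \right)} = 133 + 65 = 198$)
$\frac{1}{\left(-32 + 114\right) 140 + V{\left(X{\left(O{\left(1,2 \right)} \right)},91 \right)}} = \frac{1}{\left(-32 + 114\right) 140 + 198} = \frac{1}{82 \cdot 140 + 198} = \frac{1}{11480 + 198} = \frac{1}{11678}$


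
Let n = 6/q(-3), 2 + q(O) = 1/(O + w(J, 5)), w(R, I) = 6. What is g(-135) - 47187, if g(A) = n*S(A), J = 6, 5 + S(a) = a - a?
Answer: -47169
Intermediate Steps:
S(a) = -5 (S(a) = -5 + (a - a) = -5 + 0 = -5)
q(O) = -2 + 1/(6 + O) (q(O) = -2 + 1/(O + 6) = -2 + 1/(6 + O))
n = -18/5 (n = 6/(((-11 - 2*(-3))/(6 - 3))) = 6/(((-11 + 6)/3)) = 6/(((⅓)*(-5))) = 6/(-5/3) = 6*(-⅗) = -18/5 ≈ -3.6000)
g(A) = 18 (g(A) = -18/5*(-5) = 18)
g(-135) - 47187 = 18 - 47187 = -47169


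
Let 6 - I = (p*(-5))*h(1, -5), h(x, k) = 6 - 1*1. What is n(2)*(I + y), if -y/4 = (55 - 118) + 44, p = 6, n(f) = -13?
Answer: -3016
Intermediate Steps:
h(x, k) = 5 (h(x, k) = 6 - 1 = 5)
y = 76 (y = -4*((55 - 118) + 44) = -4*(-63 + 44) = -4*(-19) = 76)
I = 156 (I = 6 - 6*(-5)*5 = 6 - (-30)*5 = 6 - 1*(-150) = 6 + 150 = 156)
n(2)*(I + y) = -13*(156 + 76) = -13*232 = -3016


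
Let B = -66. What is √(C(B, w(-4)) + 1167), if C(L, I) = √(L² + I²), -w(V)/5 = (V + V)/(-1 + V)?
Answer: √(1167 + 2*√1105) ≈ 35.121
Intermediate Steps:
w(V) = -10*V/(-1 + V) (w(V) = -5*(V + V)/(-1 + V) = -5*2*V/(-1 + V) = -10*V/(-1 + V))
C(L, I) = √(I² + L²)
√(C(B, w(-4)) + 1167) = √(√((-10*(-4)/(-1 - 4))² + (-66)²) + 1167) = √(√((-10*(-4)/(-5))² + 4356) + 1167) = √(√((-10*(-4)*(-⅕))² + 4356) + 1167) = √(√((-8)² + 4356) + 1167) = √(√(64 + 4356) + 1167) = √(√4420 + 1167) = √(2*√1105 + 1167) = √(1167 + 2*√1105)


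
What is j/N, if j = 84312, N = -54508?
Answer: -21078/13627 ≈ -1.5468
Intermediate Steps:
j/N = 84312/(-54508) = 84312*(-1/54508) = -21078/13627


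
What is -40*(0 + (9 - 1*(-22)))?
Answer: -1240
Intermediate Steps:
-40*(0 + (9 - 1*(-22))) = -40*(0 + (9 + 22)) = -40*(0 + 31) = -40*31 = -1240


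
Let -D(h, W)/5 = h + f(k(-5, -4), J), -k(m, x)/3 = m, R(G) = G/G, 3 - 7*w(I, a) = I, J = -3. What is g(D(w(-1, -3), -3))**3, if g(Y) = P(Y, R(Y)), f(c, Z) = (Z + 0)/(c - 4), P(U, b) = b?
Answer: 1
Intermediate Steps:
w(I, a) = 3/7 - I/7
R(G) = 1
k(m, x) = -3*m
f(c, Z) = Z/(-4 + c)
D(h, W) = 15/11 - 5*h (D(h, W) = -5*(h - 3/(-4 - 3*(-5))) = -5*(h - 3/(-4 + 15)) = -5*(h - 3/11) = -5*(-3/11 + h) = 15/11 - 5*h)
g(Y) = 1
g(D(w(-1, -3), -3))**3 = 1**3 = 1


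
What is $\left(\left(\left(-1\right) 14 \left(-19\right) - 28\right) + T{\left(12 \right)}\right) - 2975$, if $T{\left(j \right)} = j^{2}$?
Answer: $-2593$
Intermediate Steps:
$\left(\left(\left(-1\right) 14 \left(-19\right) - 28\right) + T{\left(12 \right)}\right) - 2975 = \left(\left(\left(-1\right) 14 \left(-19\right) - 28\right) + 12^{2}\right) - 2975 = \left(\left(\left(-14\right) \left(-19\right) - 28\right) + 144\right) - 2975 = \left(\left(266 - 28\right) + 144\right) - 2975 = \left(238 + 144\right) - 2975 = 382 - 2975 = -2593$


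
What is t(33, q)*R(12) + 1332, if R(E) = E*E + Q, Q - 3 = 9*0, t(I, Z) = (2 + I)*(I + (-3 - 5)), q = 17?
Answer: 129957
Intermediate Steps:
t(I, Z) = (-8 + I)*(2 + I) (t(I, Z) = (2 + I)*(I - 8) = (2 + I)*(-8 + I) = (-8 + I)*(2 + I))
Q = 3 (Q = 3 + 9*0 = 3 + 0 = 3)
R(E) = 3 + E² (R(E) = E*E + 3 = E² + 3 = 3 + E²)
t(33, q)*R(12) + 1332 = (-16 + 33² - 6*33)*(3 + 12²) + 1332 = (-16 + 1089 - 198)*(3 + 144) + 1332 = 875*147 + 1332 = 128625 + 1332 = 129957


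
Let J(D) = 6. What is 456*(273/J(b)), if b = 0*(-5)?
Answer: 20748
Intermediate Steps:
b = 0
456*(273/J(b)) = 456*(273/6) = 456*(273*(⅙)) = 456*(91/2) = 20748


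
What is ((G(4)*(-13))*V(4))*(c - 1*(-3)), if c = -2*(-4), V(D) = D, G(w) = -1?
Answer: 572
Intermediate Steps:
c = 8
((G(4)*(-13))*V(4))*(c - 1*(-3)) = (-1*(-13)*4)*(8 - 1*(-3)) = (13*4)*(8 + 3) = 52*11 = 572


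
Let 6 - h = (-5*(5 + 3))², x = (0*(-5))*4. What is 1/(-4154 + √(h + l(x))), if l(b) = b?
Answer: -2077/8628655 - I*√1594/17257310 ≈ -0.00024071 - 2.3135e-6*I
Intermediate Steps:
x = 0 (x = 0*4 = 0)
h = -1594 (h = 6 - (-5*(5 + 3))² = 6 - (-5*8)² = 6 - 1*(-40)² = 6 - 1*1600 = 6 - 1600 = -1594)
1/(-4154 + √(h + l(x))) = 1/(-4154 + √(-1594 + 0)) = 1/(-4154 + √(-1594)) = 1/(-4154 + I*√1594)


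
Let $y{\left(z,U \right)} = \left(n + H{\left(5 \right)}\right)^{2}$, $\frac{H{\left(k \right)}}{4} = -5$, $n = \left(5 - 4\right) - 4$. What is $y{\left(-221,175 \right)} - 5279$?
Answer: $-4750$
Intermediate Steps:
$n = -3$ ($n = \left(5 - 4\right) - 4 = 1 - 4 = -3$)
$H{\left(k \right)} = -20$ ($H{\left(k \right)} = 4 \left(-5\right) = -20$)
$y{\left(z,U \right)} = 529$ ($y{\left(z,U \right)} = \left(-3 - 20\right)^{2} = \left(-23\right)^{2} = 529$)
$y{\left(-221,175 \right)} - 5279 = 529 - 5279 = -4750$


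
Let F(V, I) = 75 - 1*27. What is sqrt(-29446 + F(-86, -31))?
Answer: I*sqrt(29398) ≈ 171.46*I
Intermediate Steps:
F(V, I) = 48 (F(V, I) = 75 - 27 = 48)
sqrt(-29446 + F(-86, -31)) = sqrt(-29446 + 48) = sqrt(-29398) = I*sqrt(29398)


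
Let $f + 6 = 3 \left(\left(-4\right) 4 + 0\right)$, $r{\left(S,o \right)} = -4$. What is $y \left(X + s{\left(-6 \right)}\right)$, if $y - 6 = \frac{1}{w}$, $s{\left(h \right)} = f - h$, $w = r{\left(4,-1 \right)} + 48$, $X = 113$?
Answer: $\frac{17225}{44} \approx 391.48$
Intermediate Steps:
$f = -54$ ($f = -6 + 3 \left(\left(-4\right) 4 + 0\right) = -6 + 3 \left(-16 + 0\right) = -6 + 3 \left(-16\right) = -6 - 48 = -54$)
$w = 44$ ($w = -4 + 48 = 44$)
$s{\left(h \right)} = -54 - h$
$y = \frac{265}{44}$ ($y = 6 + \frac{1}{44} = \frac{265}{44} \approx 6.0227$)
$y \left(X + s{\left(-6 \right)}\right) = \frac{265 \left(113 - 48\right)}{44} = \frac{265}{44} \cdot 65 = \frac{17225}{44}$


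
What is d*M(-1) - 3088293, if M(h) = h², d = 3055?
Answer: -3085238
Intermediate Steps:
d*M(-1) - 3088293 = 3055*(-1)² - 3088293 = 3055*1 - 3088293 = 3055 - 3088293 = -3085238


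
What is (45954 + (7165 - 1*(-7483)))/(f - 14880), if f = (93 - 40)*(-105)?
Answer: -60602/20445 ≈ -2.9641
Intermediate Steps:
f = -5565 (f = 53*(-105) = -5565)
(45954 + (7165 - 1*(-7483)))/(f - 14880) = (45954 + (7165 - 1*(-7483)))/(-5565 - 14880) = (45954 + (7165 + 7483))/(-20445) = (45954 + 14648)*(-1/20445) = 60602*(-1/20445) = -60602/20445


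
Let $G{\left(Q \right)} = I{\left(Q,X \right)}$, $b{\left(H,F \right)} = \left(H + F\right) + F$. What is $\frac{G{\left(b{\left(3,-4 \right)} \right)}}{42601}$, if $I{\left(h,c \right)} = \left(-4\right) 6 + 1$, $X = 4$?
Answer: $- \frac{23}{42601} \approx -0.00053989$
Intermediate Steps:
$I{\left(h,c \right)} = -23$ ($I{\left(h,c \right)} = -24 + 1 = -23$)
$b{\left(H,F \right)} = H + 2 F$ ($b{\left(H,F \right)} = \left(F + H\right) + F = H + 2 F$)
$G{\left(Q \right)} = -23$
$\frac{G{\left(b{\left(3,-4 \right)} \right)}}{42601} = - \frac{23}{42601}$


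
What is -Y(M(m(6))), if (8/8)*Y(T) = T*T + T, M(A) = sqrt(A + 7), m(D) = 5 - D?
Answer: -6 - sqrt(6) ≈ -8.4495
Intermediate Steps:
M(A) = sqrt(7 + A)
Y(T) = T + T**2 (Y(T) = T*T + T = T**2 + T = T + T**2)
-Y(M(m(6))) = -sqrt(7 + (5 - 1*6))*(1 + sqrt(7 + (5 - 1*6))) = -sqrt(7 + (5 - 6))*(1 + sqrt(7 + (5 - 6))) = -sqrt(7 - 1)*(1 + sqrt(7 - 1)) = -sqrt(6)*(1 + sqrt(6))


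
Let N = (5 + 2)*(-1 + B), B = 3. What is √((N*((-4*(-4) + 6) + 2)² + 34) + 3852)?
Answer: 5*√478 ≈ 109.32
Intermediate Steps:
N = 14 (N = (5 + 2)*(-1 + 3) = 7*2 = 14)
√((N*((-4*(-4) + 6) + 2)² + 34) + 3852) = √((14*((-4*(-4) + 6) + 2)² + 34) + 3852) = √((14*((16 + 6) + 2)² + 34) + 3852) = √((14*(22 + 2)² + 34) + 3852) = √((14*24² + 34) + 3852) = √((14*576 + 34) + 3852) = √((8064 + 34) + 3852) = √(8098 + 3852) = √11950 = 5*√478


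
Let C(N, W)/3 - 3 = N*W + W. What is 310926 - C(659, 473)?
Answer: -625623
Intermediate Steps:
C(N, W) = 9 + 3*W + 3*N*W (C(N, W) = 9 + 3*(N*W + W) = 9 + 3*(W + N*W) = 9 + (3*W + 3*N*W) = 9 + 3*W + 3*N*W)
310926 - C(659, 473) = 310926 - (9 + 3*473 + 3*659*473) = 310926 - (9 + 1419 + 935121) = 310926 - 1*936549 = 310926 - 936549 = -625623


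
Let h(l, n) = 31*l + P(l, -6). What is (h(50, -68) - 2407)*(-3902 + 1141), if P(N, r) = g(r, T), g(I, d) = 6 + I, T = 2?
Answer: 2366177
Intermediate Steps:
P(N, r) = 6 + r
h(l, n) = 31*l (h(l, n) = 31*l + (6 - 6) = 31*l + 0 = 31*l)
(h(50, -68) - 2407)*(-3902 + 1141) = (31*50 - 2407)*(-3902 + 1141) = (1550 - 2407)*(-2761) = -857*(-2761) = 2366177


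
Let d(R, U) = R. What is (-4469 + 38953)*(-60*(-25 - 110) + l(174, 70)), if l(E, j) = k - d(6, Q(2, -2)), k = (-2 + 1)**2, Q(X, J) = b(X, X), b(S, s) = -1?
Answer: 279147980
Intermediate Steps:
Q(X, J) = -1
k = 1 (k = (-1)**2 = 1)
l(E, j) = -5 (l(E, j) = 1 - 1*6 = 1 - 6 = -5)
(-4469 + 38953)*(-60*(-25 - 110) + l(174, 70)) = (-4469 + 38953)*(-60*(-25 - 110) - 5) = 34484*(-60*(-135) - 5) = 34484*(8100 - 5) = 34484*8095 = 279147980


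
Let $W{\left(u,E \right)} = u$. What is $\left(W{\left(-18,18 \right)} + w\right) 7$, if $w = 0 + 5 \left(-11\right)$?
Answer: $-511$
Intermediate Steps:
$w = -55$ ($w = 0 - 55 = -55$)
$\left(W{\left(-18,18 \right)} + w\right) 7 = \left(-18 - 55\right) 7 = \left(-73\right) 7 = -511$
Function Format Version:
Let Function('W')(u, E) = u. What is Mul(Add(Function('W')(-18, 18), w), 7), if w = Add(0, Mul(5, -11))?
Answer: -511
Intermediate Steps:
w = -55 (w = Add(0, -55) = -55)
Mul(Add(Function('W')(-18, 18), w), 7) = Mul(Add(-18, -55), 7) = Mul(-73, 7) = -511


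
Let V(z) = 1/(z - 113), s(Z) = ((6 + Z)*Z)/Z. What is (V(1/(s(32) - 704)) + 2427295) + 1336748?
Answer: 283278111471/75259 ≈ 3.7640e+6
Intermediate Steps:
s(Z) = 6 + Z (s(Z) = (Z*(6 + Z))/Z = 6 + Z)
V(z) = 1/(-113 + z)
(V(1/(s(32) - 704)) + 2427295) + 1336748 = (1/(-113 + 1/((6 + 32) - 704)) + 2427295) + 1336748 = (1/(-113 + 1/(38 - 704)) + 2427295) + 1336748 = (1/(-113 + 1/(-666)) + 2427295) + 1336748 = (1/(-113 - 1/666) + 2427295) + 1336748 = (1/(-75259/666) + 2427295) + 1336748 = (-666/75259 + 2427295) + 1336748 = 182675793739/75259 + 1336748 = 283278111471/75259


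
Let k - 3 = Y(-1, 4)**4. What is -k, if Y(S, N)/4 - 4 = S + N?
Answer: -614659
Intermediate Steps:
Y(S, N) = 16 + 4*N + 4*S (Y(S, N) = 16 + 4*(S + N) = 16 + 4*(N + S) = 16 + (4*N + 4*S) = 16 + 4*N + 4*S)
k = 614659 (k = 3 + (16 + 4*4 + 4*(-1))**4 = 3 + (16 + 16 - 4)**4 = 3 + 28**4 = 3 + 614656 = 614659)
-k = -1*614659 = -614659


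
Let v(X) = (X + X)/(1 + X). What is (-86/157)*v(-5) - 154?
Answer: -24393/157 ≈ -155.37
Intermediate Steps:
v(X) = 2*X/(1 + X) (v(X) = (2*X)/(1 + X) = 2*X/(1 + X))
(-86/157)*v(-5) - 154 = (-86/157)*(2*(-5)/(1 - 5)) - 154 = (-86*1/157)*(2*(-5)/(-4)) - 154 = -172*(-5)*(-1)/(157*4) - 154 = -86/157*5/2 - 154 = -215/157 - 154 = -24393/157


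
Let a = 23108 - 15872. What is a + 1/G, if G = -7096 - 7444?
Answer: 105211439/14540 ≈ 7236.0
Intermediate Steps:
a = 7236
G = -14540
a + 1/G = 7236 + 1/(-14540) = 7236 - 1/14540 = 105211439/14540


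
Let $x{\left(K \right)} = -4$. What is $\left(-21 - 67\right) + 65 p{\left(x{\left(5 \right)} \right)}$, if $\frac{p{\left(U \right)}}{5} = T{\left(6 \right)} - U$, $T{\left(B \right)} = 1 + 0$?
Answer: $1537$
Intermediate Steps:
$T{\left(B \right)} = 1$
$p{\left(U \right)} = 5 - 5 U$ ($p{\left(U \right)} = 5 \left(1 - U\right) = 5 - 5 U$)
$\left(-21 - 67\right) + 65 p{\left(x{\left(5 \right)} \right)} = \left(-21 - 67\right) + 65 \left(5 - -20\right) = -88 + 65 \left(5 + 20\right) = -88 + 65 \cdot 25 = -88 + 1625 = 1537$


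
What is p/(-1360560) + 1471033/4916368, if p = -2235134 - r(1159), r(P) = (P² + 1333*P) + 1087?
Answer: 424923527183/104515838220 ≈ 4.0656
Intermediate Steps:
r(P) = 1087 + P² + 1333*P
p = -5124449 (p = -2235134 - (1087 + 1159² + 1333*1159) = -2235134 - (1087 + 1343281 + 1544947) = -2235134 - 1*2889315 = -2235134 - 2889315 = -5124449)
p/(-1360560) + 1471033/4916368 = -5124449/(-1360560) + 1471033/4916368 = -5124449*(-1/1360560) + 1471033*(1/4916368) = 5124449/1360560 + 1471033/4916368 = 424923527183/104515838220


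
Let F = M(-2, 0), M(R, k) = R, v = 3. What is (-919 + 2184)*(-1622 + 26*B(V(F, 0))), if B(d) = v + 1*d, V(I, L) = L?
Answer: -1953160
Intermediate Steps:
F = -2
B(d) = 3 + d (B(d) = 3 + 1*d = 3 + d)
(-919 + 2184)*(-1622 + 26*B(V(F, 0))) = (-919 + 2184)*(-1622 + 26*(3 + 0)) = 1265*(-1622 + 26*3) = 1265*(-1622 + 78) = 1265*(-1544) = -1953160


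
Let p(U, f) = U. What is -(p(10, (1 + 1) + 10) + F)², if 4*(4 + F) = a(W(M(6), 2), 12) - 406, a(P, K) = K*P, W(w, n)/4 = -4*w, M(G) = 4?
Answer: -330625/4 ≈ -82656.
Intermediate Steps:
W(w, n) = -16*w (W(w, n) = 4*(-4*w) = -16*w)
F = -595/2 (F = -4 + (12*(-16*4) - 406)/4 = -4 + (12*(-64) - 406)/4 = -4 + (-768 - 406)/4 = -4 + (¼)*(-1174) = -4 - 587/2 = -595/2 ≈ -297.50)
-(p(10, (1 + 1) + 10) + F)² = -(10 - 595/2)² = -(-575/2)² = -1*330625/4 = -330625/4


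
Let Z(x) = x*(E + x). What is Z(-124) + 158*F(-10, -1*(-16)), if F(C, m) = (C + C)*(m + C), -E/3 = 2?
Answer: -2840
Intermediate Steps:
E = -6 (E = -3*2 = -6)
F(C, m) = 2*C*(C + m) (F(C, m) = (2*C)*(C + m) = 2*C*(C + m))
Z(x) = x*(-6 + x)
Z(-124) + 158*F(-10, -1*(-16)) = -124*(-6 - 124) + 158*(2*(-10)*(-10 - 1*(-16))) = -124*(-130) + 158*(2*(-10)*(-10 + 16)) = 16120 + 158*(2*(-10)*6) = 16120 + 158*(-120) = 16120 - 18960 = -2840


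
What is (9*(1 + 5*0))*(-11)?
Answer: -99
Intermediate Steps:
(9*(1 + 5*0))*(-11) = (9*(1 + 0))*(-11) = (9*1)*(-11) = 9*(-11) = -99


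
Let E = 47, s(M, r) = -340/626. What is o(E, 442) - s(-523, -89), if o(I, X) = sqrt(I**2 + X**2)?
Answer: 170/313 + sqrt(197573) ≈ 445.04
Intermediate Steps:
s(M, r) = -170/313 (s(M, r) = -340*1/626 = -170/313)
o(E, 442) - s(-523, -89) = sqrt(47**2 + 442**2) - 1*(-170/313) = sqrt(2209 + 195364) + 170/313 = sqrt(197573) + 170/313 = 170/313 + sqrt(197573)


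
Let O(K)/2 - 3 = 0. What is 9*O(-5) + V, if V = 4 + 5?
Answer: 63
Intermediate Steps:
V = 9
O(K) = 6 (O(K) = 6 + 2*0 = 6 + 0 = 6)
9*O(-5) + V = 9*6 + 9 = 54 + 9 = 63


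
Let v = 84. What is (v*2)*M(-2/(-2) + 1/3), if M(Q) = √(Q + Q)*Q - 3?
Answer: -504 + 448*√6/3 ≈ -138.21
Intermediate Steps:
M(Q) = -3 + √2*Q^(3/2) (M(Q) = √(2*Q)*Q - 3 = (√2*√Q)*Q - 3 = √2*Q^(3/2) - 3 = -3 + √2*Q^(3/2))
(v*2)*M(-2/(-2) + 1/3) = (84*2)*(-3 + √2*(-2/(-2) + 1/3)^(3/2)) = 168*(-3 + √2*(-2*(-½) + 1*(⅓))^(3/2)) = 168*(-3 + √2*(1 + ⅓)^(3/2)) = 168*(-3 + √2*(4/3)^(3/2)) = 168*(-3 + √2*(8*√3/9)) = 168*(-3 + 8*√6/9) = -504 + 448*√6/3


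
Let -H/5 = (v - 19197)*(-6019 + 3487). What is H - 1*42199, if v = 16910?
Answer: -28995619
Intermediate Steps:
H = -28953420 (H = -5*(16910 - 19197)*(-6019 + 3487) = -(-11435)*(-2532) = -5*5790684 = -28953420)
H - 1*42199 = -28953420 - 1*42199 = -28953420 - 42199 = -28995619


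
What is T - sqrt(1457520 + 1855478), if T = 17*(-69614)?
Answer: -1183438 - sqrt(3312998) ≈ -1.1853e+6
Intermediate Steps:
T = -1183438
T - sqrt(1457520 + 1855478) = -1183438 - sqrt(1457520 + 1855478) = -1183438 - sqrt(3312998)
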